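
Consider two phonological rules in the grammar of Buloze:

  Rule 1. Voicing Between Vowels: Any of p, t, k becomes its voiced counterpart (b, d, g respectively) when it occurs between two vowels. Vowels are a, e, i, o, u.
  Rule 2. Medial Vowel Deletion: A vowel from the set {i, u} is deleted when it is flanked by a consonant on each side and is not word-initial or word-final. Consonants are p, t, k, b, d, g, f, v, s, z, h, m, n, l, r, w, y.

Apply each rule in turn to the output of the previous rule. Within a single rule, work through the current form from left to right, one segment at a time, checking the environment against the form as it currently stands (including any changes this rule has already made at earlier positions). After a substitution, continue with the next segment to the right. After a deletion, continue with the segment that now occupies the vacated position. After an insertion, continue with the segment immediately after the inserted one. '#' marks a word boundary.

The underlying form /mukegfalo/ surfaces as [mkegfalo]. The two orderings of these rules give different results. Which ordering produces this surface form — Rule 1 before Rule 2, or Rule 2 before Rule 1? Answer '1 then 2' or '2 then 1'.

2 then 1

Order 1 then 2:
  1 Voicing Between Vowels: [mukegfalo] → [mugegfalo]
  2 Medial Vowel Deletion: [mugegfalo] → [mgegfalo]
  result: [mgegfalo]
Order 2 then 1:
  2 Medial Vowel Deletion: [mukegfalo] → [mkegfalo]
  1 Voicing Between Vowels: no change — [mkegfalo]
  result: [mkegfalo]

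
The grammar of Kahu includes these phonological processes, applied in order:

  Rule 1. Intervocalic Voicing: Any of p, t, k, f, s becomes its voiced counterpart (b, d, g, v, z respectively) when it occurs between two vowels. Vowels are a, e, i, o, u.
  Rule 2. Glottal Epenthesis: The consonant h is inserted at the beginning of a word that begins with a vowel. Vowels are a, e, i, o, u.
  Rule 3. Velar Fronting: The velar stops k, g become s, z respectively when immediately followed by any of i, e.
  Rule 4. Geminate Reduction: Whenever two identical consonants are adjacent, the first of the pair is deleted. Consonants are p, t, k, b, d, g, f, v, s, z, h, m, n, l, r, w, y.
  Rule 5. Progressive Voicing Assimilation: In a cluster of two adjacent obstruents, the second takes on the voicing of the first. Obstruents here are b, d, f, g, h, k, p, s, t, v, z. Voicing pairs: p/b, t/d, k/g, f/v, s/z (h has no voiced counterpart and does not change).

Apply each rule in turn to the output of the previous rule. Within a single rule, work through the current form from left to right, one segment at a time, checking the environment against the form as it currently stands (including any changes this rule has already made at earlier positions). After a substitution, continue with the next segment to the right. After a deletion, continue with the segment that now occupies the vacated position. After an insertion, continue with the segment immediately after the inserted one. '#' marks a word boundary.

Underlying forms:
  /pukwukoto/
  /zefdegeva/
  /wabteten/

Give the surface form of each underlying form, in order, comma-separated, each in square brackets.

/pukwukoto/:
  Rule 1 Intervocalic Voicing: [pukwukoto] → [pukwugodo]
  Rule 2 Glottal Epenthesis: no change — [pukwugodo]
  Rule 3 Velar Fronting: no change — [pukwugodo]
  Rule 4 Geminate Reduction: no change — [pukwugodo]
  Rule 5 Progressive Voicing Assimilation: no change — [pukwugodo]
/zefdegeva/:
  Rule 1 Intervocalic Voicing: no change — [zefdegeva]
  Rule 2 Glottal Epenthesis: no change — [zefdegeva]
  Rule 3 Velar Fronting: [zefdegeva] → [zefdezeva]
  Rule 4 Geminate Reduction: no change — [zefdezeva]
  Rule 5 Progressive Voicing Assimilation: [zefdezeva] → [zeftezeva]
/wabteten/:
  Rule 1 Intervocalic Voicing: [wabteten] → [wabteden]
  Rule 2 Glottal Epenthesis: no change — [wabteden]
  Rule 3 Velar Fronting: no change — [wabteden]
  Rule 4 Geminate Reduction: no change — [wabteden]
  Rule 5 Progressive Voicing Assimilation: [wabteden] → [wabdeden]

[pukwugodo], [zeftezeva], [wabdeden]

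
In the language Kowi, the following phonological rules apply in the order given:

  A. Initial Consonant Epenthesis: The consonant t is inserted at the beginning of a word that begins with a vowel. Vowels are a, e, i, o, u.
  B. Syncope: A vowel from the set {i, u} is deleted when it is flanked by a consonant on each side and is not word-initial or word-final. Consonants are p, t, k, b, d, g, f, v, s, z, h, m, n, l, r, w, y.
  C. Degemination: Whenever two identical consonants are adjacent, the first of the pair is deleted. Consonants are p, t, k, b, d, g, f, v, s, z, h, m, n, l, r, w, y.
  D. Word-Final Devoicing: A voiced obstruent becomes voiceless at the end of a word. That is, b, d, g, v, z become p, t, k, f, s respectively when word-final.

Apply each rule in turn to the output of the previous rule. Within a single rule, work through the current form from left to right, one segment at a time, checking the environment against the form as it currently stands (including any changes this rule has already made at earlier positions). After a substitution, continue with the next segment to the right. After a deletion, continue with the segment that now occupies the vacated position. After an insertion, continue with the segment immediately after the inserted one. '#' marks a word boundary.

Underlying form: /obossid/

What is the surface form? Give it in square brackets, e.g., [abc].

A Initial Consonant Epenthesis: [obossid] → [tobossid]
B Syncope: [tobossid] → [tobossd]
C Degemination: [tobossd] → [tobosd]
D Word-Final Devoicing: [tobosd] → [tobost]

[tobost]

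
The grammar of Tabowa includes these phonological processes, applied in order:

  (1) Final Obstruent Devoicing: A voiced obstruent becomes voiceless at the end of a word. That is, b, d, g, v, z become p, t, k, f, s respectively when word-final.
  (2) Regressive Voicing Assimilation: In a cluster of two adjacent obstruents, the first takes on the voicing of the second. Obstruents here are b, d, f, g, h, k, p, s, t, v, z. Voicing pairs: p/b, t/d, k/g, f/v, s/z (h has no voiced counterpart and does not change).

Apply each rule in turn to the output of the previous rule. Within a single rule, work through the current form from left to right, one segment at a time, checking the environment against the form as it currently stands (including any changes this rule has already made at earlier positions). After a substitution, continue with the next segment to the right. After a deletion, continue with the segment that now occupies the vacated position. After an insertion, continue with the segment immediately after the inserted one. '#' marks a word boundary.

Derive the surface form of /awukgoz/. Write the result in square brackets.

[awuggos]

(1) Final Obstruent Devoicing: [awukgoz] → [awukgos]
(2) Regressive Voicing Assimilation: [awukgos] → [awuggos]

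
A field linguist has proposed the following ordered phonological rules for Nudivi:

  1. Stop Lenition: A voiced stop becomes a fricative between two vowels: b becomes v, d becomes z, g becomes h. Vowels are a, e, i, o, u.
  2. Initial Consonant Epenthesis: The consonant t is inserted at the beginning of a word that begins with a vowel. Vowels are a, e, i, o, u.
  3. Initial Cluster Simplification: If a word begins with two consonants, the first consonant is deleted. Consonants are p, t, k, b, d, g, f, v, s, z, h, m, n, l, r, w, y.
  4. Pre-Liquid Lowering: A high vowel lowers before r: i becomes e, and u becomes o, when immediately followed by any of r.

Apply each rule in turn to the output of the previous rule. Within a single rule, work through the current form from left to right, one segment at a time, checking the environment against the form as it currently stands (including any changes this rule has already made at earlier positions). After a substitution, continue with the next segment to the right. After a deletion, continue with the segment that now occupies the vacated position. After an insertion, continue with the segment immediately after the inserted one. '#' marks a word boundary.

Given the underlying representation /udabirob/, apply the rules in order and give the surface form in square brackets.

1 Stop Lenition: [udabirob] → [uzavirob]
2 Initial Consonant Epenthesis: [uzavirob] → [tuzavirob]
3 Initial Cluster Simplification: no change — [tuzavirob]
4 Pre-Liquid Lowering: [tuzavirob] → [tuzaverob]

[tuzaverob]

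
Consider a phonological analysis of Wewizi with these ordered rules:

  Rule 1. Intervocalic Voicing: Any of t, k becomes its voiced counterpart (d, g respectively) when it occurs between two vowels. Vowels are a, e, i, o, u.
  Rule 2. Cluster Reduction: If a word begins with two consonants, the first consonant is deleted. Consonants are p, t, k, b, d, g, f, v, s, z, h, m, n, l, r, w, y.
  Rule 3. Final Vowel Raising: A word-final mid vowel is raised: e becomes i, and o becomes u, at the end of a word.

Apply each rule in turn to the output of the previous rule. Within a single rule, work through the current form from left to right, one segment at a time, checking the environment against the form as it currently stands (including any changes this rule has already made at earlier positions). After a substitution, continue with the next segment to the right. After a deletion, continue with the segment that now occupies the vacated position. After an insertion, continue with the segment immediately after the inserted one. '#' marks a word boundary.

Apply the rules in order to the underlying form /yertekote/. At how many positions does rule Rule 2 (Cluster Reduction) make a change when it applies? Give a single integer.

0

Rule 1 Intervocalic Voicing: [yertekote] → [yertegode]
Rule 2 Cluster Reduction: no change — [yertegode]
Rule 3 Final Vowel Raising: [yertegode] → [yertegodi]
Rule Rule 2 changed 0 position(s).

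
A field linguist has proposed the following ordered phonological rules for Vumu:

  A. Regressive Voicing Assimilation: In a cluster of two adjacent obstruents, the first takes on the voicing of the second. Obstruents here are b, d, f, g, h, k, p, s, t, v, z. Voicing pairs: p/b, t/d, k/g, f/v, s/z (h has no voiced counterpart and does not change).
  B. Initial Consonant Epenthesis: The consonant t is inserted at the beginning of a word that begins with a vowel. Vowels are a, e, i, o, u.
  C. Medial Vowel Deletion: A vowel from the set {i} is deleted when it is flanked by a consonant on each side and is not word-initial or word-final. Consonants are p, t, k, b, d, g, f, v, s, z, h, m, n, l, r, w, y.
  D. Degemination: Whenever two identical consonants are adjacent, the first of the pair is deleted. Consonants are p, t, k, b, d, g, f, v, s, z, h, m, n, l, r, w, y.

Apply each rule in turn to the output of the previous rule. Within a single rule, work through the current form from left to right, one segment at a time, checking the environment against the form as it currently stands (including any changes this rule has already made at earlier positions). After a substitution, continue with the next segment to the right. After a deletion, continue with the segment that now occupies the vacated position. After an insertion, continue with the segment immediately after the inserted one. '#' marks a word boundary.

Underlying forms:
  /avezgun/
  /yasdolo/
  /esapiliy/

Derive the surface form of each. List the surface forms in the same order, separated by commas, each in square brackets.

/avezgun/:
  A Regressive Voicing Assimilation: no change — [avezgun]
  B Initial Consonant Epenthesis: [avezgun] → [tavezgun]
  C Medial Vowel Deletion: no change — [tavezgun]
  D Degemination: no change — [tavezgun]
/yasdolo/:
  A Regressive Voicing Assimilation: [yasdolo] → [yazdolo]
  B Initial Consonant Epenthesis: no change — [yazdolo]
  C Medial Vowel Deletion: no change — [yazdolo]
  D Degemination: no change — [yazdolo]
/esapiliy/:
  A Regressive Voicing Assimilation: no change — [esapiliy]
  B Initial Consonant Epenthesis: [esapiliy] → [tesapiliy]
  C Medial Vowel Deletion: [tesapiliy] → [tesaply]
  D Degemination: no change — [tesaply]

[tavezgun], [yazdolo], [tesaply]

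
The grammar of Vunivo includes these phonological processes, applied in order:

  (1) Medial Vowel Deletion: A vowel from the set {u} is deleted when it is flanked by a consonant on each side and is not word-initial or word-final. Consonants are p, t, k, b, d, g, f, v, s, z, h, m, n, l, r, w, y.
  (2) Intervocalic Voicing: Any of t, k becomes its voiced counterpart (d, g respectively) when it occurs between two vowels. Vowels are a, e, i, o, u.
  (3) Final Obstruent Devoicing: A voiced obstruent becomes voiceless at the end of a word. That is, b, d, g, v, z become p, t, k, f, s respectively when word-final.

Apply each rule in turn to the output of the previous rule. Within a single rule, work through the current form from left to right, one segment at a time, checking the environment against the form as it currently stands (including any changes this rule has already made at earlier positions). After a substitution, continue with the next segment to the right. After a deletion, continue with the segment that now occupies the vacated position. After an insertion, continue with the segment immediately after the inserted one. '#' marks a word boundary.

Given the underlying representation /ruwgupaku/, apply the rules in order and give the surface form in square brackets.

[rwgpagu]

(1) Medial Vowel Deletion: [ruwgupaku] → [rwgpaku]
(2) Intervocalic Voicing: [rwgpaku] → [rwgpagu]
(3) Final Obstruent Devoicing: no change — [rwgpagu]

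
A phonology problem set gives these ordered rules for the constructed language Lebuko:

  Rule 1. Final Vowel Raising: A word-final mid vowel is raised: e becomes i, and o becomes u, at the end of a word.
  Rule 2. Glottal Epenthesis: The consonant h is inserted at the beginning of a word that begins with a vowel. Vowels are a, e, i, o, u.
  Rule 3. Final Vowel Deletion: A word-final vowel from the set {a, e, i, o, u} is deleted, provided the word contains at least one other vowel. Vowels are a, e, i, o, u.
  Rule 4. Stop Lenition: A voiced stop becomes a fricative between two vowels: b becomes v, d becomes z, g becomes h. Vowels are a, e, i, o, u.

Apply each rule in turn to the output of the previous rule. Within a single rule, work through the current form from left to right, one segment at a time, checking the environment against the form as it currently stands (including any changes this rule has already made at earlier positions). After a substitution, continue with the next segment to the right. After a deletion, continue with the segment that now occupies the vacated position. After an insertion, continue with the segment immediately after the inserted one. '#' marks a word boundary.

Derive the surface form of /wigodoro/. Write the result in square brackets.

[wihozor]

Rule 1 Final Vowel Raising: [wigodoro] → [wigodoru]
Rule 2 Glottal Epenthesis: no change — [wigodoru]
Rule 3 Final Vowel Deletion: [wigodoru] → [wigodor]
Rule 4 Stop Lenition: [wigodor] → [wihozor]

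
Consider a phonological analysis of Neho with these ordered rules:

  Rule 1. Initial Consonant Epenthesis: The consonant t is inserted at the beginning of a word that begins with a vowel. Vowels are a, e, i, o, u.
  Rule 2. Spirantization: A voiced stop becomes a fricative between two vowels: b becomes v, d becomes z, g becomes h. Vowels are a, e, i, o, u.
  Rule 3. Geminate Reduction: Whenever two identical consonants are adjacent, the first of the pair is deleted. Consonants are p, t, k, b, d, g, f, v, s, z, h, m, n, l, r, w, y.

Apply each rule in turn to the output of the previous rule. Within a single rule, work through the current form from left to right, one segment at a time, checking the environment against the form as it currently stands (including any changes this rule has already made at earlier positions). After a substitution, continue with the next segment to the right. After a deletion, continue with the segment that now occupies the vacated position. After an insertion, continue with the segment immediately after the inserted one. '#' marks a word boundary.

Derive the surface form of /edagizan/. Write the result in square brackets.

[tezahizan]

Rule 1 Initial Consonant Epenthesis: [edagizan] → [tedagizan]
Rule 2 Spirantization: [tedagizan] → [tezahizan]
Rule 3 Geminate Reduction: no change — [tezahizan]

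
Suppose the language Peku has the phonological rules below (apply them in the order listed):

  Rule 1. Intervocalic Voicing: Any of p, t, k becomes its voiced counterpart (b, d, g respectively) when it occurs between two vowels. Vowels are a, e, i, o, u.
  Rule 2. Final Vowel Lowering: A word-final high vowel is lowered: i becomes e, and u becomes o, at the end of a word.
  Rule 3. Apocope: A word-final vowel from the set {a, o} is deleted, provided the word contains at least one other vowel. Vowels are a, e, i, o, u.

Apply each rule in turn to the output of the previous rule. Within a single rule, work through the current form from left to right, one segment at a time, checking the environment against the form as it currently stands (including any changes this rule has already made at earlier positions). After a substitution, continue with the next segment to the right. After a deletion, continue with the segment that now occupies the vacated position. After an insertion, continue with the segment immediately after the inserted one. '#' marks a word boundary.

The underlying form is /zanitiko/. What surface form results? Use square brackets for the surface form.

Rule 1 Intervocalic Voicing: [zanitiko] → [zanidigo]
Rule 2 Final Vowel Lowering: no change — [zanidigo]
Rule 3 Apocope: [zanidigo] → [zanidig]

[zanidig]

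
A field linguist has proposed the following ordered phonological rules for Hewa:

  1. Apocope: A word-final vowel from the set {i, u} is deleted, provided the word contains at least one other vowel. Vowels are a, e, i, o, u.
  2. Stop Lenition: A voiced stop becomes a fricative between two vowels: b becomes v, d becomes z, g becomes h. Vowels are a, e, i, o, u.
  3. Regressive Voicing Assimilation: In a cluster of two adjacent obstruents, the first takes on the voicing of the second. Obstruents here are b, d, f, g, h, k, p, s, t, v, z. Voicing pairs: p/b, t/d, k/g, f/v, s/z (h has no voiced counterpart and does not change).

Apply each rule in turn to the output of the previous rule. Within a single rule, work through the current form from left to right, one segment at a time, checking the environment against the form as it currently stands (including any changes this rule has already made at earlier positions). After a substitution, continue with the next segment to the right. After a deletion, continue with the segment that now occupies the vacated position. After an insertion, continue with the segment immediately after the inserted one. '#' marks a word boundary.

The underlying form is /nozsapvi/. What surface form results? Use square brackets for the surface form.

1 Apocope: [nozsapvi] → [nozsapv]
2 Stop Lenition: no change — [nozsapv]
3 Regressive Voicing Assimilation: [nozsapv] → [nossabv]

[nossabv]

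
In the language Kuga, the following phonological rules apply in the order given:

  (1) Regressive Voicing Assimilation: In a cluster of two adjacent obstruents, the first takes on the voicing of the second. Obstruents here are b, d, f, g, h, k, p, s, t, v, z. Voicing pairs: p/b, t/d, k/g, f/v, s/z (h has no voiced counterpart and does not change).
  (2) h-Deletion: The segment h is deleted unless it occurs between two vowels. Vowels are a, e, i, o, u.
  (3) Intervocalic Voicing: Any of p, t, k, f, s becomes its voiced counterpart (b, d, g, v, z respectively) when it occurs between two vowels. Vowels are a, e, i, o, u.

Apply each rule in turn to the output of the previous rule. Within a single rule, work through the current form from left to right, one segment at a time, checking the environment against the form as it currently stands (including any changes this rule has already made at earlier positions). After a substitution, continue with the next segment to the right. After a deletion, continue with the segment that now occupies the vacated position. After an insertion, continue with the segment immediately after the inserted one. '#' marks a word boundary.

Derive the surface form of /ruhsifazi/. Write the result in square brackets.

[ruzivazi]

(1) Regressive Voicing Assimilation: no change — [ruhsifazi]
(2) h-Deletion: [ruhsifazi] → [rusifazi]
(3) Intervocalic Voicing: [rusifazi] → [ruzivazi]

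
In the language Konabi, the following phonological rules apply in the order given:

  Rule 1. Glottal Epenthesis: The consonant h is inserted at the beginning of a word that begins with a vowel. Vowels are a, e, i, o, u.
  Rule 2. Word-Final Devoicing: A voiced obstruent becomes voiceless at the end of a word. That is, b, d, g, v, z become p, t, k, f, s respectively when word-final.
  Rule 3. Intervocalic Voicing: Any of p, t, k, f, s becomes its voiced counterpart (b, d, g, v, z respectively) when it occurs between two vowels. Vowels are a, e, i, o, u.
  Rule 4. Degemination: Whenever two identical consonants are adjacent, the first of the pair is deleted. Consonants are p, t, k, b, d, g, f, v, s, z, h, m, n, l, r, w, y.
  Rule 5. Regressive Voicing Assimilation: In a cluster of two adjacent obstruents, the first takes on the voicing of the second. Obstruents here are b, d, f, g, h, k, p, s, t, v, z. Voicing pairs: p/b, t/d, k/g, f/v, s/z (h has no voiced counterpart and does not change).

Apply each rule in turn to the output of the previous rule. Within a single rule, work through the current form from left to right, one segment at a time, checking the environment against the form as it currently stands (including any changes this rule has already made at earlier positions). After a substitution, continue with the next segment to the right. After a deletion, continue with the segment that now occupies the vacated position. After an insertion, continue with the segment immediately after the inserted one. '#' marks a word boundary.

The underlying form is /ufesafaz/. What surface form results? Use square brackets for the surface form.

[huvezavas]

Rule 1 Glottal Epenthesis: [ufesafaz] → [hufesafaz]
Rule 2 Word-Final Devoicing: [hufesafaz] → [hufesafas]
Rule 3 Intervocalic Voicing: [hufesafas] → [huvezavas]
Rule 4 Degemination: no change — [huvezavas]
Rule 5 Regressive Voicing Assimilation: no change — [huvezavas]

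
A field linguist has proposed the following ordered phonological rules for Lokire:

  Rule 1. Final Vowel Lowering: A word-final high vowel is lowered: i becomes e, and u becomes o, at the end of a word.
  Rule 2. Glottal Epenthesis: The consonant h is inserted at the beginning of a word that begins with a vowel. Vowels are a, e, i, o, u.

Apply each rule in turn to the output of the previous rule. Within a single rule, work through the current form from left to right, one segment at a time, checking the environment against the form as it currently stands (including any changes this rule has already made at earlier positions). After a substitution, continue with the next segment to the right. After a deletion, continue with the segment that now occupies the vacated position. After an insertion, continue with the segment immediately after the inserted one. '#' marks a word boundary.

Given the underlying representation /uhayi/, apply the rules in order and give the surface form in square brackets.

[huhaye]

Rule 1 Final Vowel Lowering: [uhayi] → [uhaye]
Rule 2 Glottal Epenthesis: [uhaye] → [huhaye]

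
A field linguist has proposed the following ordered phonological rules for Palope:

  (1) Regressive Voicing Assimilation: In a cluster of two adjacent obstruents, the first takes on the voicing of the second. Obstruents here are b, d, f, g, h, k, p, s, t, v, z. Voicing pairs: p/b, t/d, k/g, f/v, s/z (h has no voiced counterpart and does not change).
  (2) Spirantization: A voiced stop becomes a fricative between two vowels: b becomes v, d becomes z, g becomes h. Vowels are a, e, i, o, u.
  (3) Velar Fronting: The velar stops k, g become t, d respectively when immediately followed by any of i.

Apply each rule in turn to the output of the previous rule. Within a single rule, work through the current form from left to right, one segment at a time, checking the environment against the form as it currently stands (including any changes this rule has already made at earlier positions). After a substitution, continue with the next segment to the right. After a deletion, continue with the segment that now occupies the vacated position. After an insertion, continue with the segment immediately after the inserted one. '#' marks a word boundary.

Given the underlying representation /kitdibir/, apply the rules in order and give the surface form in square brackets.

[tiddivir]

(1) Regressive Voicing Assimilation: [kitdibir] → [kiddibir]
(2) Spirantization: [kiddibir] → [kiddivir]
(3) Velar Fronting: [kiddivir] → [tiddivir]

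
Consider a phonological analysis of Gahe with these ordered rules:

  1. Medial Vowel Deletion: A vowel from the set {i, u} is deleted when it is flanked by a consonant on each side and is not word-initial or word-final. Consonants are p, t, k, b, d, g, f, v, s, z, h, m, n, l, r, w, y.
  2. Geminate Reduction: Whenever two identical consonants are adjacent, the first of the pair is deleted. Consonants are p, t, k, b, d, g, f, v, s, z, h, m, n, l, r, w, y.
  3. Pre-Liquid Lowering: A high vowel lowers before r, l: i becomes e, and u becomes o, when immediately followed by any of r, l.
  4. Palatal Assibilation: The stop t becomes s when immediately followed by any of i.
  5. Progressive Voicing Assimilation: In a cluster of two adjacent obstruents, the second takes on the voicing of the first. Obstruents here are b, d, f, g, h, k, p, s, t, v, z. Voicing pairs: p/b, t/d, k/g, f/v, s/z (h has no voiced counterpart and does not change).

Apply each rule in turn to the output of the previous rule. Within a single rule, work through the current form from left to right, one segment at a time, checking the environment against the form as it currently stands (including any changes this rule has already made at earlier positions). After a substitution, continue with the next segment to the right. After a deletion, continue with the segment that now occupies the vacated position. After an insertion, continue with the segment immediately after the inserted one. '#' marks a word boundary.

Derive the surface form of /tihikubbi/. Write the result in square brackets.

[thkpi]

1 Medial Vowel Deletion: [tihikubbi] → [thkbbi]
2 Geminate Reduction: [thkbbi] → [thkbi]
3 Pre-Liquid Lowering: no change — [thkbi]
4 Palatal Assibilation: no change — [thkbi]
5 Progressive Voicing Assimilation: [thkbi] → [thkpi]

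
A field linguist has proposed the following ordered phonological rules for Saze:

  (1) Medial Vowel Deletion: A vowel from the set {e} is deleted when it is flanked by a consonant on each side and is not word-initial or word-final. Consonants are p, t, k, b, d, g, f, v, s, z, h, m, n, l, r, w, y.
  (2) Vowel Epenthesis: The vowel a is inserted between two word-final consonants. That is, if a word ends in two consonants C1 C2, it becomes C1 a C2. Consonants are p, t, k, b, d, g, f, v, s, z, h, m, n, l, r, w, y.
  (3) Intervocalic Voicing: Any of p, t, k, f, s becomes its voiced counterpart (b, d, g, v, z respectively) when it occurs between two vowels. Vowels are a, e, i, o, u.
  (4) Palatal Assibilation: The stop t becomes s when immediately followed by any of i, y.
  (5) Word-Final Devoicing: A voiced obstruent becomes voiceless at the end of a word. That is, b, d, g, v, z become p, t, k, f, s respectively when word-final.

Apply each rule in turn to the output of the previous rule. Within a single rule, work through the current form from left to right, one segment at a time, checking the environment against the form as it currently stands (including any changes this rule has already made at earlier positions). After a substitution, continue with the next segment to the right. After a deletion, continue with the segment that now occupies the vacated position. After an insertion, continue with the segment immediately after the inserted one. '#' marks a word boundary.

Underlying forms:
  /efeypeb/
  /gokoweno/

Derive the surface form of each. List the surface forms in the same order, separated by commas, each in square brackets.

[efypap], [gogowno]

/efeypeb/:
  (1) Medial Vowel Deletion: [efeypeb] → [efypb]
  (2) Vowel Epenthesis: [efypb] → [efypab]
  (3) Intervocalic Voicing: no change — [efypab]
  (4) Palatal Assibilation: no change — [efypab]
  (5) Word-Final Devoicing: [efypab] → [efypap]
/gokoweno/:
  (1) Medial Vowel Deletion: [gokoweno] → [gokowno]
  (2) Vowel Epenthesis: no change — [gokowno]
  (3) Intervocalic Voicing: [gokowno] → [gogowno]
  (4) Palatal Assibilation: no change — [gogowno]
  (5) Word-Final Devoicing: no change — [gogowno]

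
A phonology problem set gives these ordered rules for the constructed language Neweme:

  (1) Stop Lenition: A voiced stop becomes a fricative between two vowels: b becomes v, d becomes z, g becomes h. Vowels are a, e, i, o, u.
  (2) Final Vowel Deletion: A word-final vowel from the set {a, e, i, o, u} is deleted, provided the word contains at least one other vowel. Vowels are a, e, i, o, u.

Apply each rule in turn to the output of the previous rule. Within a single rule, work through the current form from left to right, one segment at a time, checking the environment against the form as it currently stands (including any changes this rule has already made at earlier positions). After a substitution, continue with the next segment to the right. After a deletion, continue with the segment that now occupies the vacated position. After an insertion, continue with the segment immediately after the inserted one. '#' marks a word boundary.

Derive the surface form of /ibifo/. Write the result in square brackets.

(1) Stop Lenition: [ibifo] → [ivifo]
(2) Final Vowel Deletion: [ivifo] → [ivif]

[ivif]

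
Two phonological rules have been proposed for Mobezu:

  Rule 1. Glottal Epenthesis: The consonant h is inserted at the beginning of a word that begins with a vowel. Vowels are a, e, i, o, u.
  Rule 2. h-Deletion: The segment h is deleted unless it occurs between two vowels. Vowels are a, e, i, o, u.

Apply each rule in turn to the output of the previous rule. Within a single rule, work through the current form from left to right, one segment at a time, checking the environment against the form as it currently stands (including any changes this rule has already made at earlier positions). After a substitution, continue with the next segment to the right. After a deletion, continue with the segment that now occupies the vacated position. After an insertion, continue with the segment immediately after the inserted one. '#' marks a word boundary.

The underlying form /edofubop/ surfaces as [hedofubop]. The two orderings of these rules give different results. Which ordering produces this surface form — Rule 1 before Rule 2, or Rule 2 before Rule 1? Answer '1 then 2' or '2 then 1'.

2 then 1

Order 1 then 2:
  1 Glottal Epenthesis: [edofubop] → [hedofubop]
  2 h-Deletion: [hedofubop] → [edofubop]
  result: [edofubop]
Order 2 then 1:
  2 h-Deletion: no change — [edofubop]
  1 Glottal Epenthesis: [edofubop] → [hedofubop]
  result: [hedofubop]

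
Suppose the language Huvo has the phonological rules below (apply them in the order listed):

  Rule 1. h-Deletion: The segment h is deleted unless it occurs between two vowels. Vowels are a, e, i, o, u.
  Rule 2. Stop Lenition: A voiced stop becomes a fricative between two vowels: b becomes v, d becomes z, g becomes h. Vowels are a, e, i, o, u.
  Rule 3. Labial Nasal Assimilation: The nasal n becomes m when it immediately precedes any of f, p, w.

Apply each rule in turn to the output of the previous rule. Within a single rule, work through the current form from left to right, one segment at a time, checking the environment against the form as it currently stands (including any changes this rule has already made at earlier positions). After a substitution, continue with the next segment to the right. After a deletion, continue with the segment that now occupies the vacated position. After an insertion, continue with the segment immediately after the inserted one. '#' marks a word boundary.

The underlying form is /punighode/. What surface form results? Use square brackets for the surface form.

Rule 1 h-Deletion: [punighode] → [punigode]
Rule 2 Stop Lenition: [punigode] → [punihoze]
Rule 3 Labial Nasal Assimilation: no change — [punihoze]

[punihoze]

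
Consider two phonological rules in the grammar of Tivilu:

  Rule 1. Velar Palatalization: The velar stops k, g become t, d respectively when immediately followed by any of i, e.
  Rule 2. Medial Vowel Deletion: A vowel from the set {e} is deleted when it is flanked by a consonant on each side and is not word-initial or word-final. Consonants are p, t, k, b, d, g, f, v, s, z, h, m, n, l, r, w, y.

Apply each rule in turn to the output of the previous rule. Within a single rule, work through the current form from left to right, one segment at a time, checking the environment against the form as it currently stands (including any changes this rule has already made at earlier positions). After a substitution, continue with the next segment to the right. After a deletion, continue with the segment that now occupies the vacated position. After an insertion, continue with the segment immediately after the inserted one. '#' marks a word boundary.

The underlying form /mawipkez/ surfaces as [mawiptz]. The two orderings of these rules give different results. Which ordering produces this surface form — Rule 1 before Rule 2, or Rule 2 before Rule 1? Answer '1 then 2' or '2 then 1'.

1 then 2

Order 1 then 2:
  1 Velar Palatalization: [mawipkez] → [mawiptez]
  2 Medial Vowel Deletion: [mawiptez] → [mawiptz]
  result: [mawiptz]
Order 2 then 1:
  2 Medial Vowel Deletion: [mawipkez] → [mawipkz]
  1 Velar Palatalization: no change — [mawipkz]
  result: [mawipkz]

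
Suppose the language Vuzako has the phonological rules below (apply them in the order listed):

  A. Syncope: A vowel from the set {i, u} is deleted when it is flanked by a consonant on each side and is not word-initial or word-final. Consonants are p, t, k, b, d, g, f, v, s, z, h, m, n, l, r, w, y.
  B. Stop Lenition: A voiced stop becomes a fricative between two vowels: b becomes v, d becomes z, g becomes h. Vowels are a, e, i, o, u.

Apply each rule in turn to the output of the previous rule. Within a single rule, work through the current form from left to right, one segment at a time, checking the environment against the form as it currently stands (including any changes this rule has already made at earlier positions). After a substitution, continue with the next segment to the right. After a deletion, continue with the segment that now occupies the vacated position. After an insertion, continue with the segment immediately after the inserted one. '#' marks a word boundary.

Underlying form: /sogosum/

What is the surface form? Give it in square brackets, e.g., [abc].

[sohosm]

A Syncope: [sogosum] → [sogosm]
B Stop Lenition: [sogosm] → [sohosm]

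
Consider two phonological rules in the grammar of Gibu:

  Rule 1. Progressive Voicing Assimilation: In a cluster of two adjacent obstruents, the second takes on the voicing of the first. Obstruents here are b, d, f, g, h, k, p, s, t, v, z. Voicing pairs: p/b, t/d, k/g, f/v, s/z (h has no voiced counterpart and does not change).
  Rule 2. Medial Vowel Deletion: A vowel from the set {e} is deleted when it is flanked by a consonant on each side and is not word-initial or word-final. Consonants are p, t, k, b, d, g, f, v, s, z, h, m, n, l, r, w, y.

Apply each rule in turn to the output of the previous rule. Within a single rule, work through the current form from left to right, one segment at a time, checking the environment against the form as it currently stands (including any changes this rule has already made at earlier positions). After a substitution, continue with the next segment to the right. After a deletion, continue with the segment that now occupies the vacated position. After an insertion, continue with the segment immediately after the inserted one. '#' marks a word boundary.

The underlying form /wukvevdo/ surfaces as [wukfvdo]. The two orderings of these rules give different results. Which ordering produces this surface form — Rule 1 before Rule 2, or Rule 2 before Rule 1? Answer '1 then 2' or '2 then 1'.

Order 1 then 2:
  1 Progressive Voicing Assimilation: [wukvevdo] → [wukfevdo]
  2 Medial Vowel Deletion: [wukfevdo] → [wukfvdo]
  result: [wukfvdo]
Order 2 then 1:
  2 Medial Vowel Deletion: [wukvevdo] → [wukvvdo]
  1 Progressive Voicing Assimilation: [wukvvdo] → [wukffto]
  result: [wukffto]

1 then 2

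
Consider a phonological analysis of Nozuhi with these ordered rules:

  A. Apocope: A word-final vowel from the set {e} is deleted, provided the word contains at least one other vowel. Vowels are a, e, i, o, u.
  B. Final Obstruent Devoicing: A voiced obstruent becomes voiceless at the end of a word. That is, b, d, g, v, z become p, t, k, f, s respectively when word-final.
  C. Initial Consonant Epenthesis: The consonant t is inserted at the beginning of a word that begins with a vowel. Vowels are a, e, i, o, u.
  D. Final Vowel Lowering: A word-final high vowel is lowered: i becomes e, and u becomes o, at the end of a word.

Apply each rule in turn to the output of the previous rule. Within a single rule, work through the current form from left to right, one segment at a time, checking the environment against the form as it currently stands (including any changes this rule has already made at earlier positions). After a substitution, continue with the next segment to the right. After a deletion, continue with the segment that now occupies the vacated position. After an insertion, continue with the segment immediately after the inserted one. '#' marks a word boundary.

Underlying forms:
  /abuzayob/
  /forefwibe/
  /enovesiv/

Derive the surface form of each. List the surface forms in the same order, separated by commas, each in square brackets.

/abuzayob/:
  A Apocope: no change — [abuzayob]
  B Final Obstruent Devoicing: [abuzayob] → [abuzayop]
  C Initial Consonant Epenthesis: [abuzayop] → [tabuzayop]
  D Final Vowel Lowering: no change — [tabuzayop]
/forefwibe/:
  A Apocope: [forefwibe] → [forefwib]
  B Final Obstruent Devoicing: [forefwib] → [forefwip]
  C Initial Consonant Epenthesis: no change — [forefwip]
  D Final Vowel Lowering: no change — [forefwip]
/enovesiv/:
  A Apocope: no change — [enovesiv]
  B Final Obstruent Devoicing: [enovesiv] → [enovesif]
  C Initial Consonant Epenthesis: [enovesif] → [tenovesif]
  D Final Vowel Lowering: no change — [tenovesif]

[tabuzayop], [forefwip], [tenovesif]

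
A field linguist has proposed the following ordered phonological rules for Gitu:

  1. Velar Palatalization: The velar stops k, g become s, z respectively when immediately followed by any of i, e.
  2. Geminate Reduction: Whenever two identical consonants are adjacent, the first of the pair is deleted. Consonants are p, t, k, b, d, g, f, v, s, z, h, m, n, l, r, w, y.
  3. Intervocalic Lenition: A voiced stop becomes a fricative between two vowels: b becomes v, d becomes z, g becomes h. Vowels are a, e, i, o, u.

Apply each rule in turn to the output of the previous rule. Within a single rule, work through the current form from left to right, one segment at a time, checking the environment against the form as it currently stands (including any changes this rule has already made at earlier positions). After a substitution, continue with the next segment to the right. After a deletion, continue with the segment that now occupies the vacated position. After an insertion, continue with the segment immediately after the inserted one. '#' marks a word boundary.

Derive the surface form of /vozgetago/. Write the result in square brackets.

1 Velar Palatalization: [vozgetago] → [vozzetago]
2 Geminate Reduction: [vozzetago] → [vozetago]
3 Intervocalic Lenition: [vozetago] → [vozetaho]

[vozetaho]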